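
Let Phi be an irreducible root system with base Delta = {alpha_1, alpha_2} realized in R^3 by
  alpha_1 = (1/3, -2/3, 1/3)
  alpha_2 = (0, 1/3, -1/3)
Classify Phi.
Compute the Cartan integers a_ij = 2(alpha_i, alpha_j)/(alpha_j, alpha_j); the resulting 2x2 Cartan matrix is
[[2, -3], [-1, 2]].
The roots have two lengths (squared-length ratio 3:1); the short ones are alpha_{2}. The associated Dynkin diagram is two nodes joined by a triple edge (G_2), so the type is G_2.

type G_2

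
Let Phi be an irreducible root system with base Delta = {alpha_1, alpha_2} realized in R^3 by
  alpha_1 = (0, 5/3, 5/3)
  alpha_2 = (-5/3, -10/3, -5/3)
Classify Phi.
Compute the Cartan integers a_ij = 2(alpha_i, alpha_j)/(alpha_j, alpha_j); the resulting 2x2 Cartan matrix is
[[2, -1], [-3, 2]].
The roots have two lengths (squared-length ratio 3:1); the short ones are alpha_{1}. The associated Dynkin diagram is two nodes joined by a triple edge (G_2), so the type is G_2.

G_2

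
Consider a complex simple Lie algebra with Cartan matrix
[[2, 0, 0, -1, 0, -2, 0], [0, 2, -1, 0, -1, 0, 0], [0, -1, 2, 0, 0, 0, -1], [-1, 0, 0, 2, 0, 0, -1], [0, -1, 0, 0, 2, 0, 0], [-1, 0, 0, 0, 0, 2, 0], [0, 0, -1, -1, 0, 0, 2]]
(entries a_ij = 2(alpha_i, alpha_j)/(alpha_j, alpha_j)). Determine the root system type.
type B_7

The matrix has rank 7 with 2's on the diagonal. Reading the off-diagonal entries as Dynkin edges (a single edge where a_ij = a_ji = -1; a double or triple edge where a_ij * a_ji = 2 or 3), the diagram is a chain of 7 nodes with a double edge at one end; the terminal node there is the unique short simple root (B_7). One simple-root ordering that puts it in standard form is (alpha_5, alpha_2, alpha_3, alpha_7, alpha_4, alpha_1, alpha_6). So the algebra is type B_7, i.e. so(15).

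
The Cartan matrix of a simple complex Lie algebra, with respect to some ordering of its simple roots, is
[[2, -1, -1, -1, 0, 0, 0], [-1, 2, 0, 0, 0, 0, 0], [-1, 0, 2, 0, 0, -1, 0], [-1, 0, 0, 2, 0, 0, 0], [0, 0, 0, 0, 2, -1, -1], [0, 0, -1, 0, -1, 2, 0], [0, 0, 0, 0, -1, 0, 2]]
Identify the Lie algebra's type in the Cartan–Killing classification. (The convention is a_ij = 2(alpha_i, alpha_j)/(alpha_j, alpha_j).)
D_7 (so(14))

The matrix has rank 7 with 2's on the diagonal. Reading the off-diagonal entries as Dynkin edges (a single edge where a_ij = a_ji = -1; a double or triple edge where a_ij * a_ji = 2 or 3), the diagram is a chain of 5 nodes with a fork of two nodes at one end (D_7). One simple-root ordering that puts it in standard form is (alpha_7, alpha_5, alpha_6, alpha_3, alpha_1, alpha_2, alpha_4). So the algebra is type D_7, i.e. so(14).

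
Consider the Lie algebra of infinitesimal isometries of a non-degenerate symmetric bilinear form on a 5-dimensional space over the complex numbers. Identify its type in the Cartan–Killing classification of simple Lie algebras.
This is so(5) with 5 odd, which has dimension 5(5-1)/2 = 10 and rank (5-1)/2 = 2. In the classification of classical Lie algebras, the orthogonal algebra so(2n+1) in an odd number of variables has type B_n; here n = 2, so the Dynkin diagram is a chain of 2 nodes with a double edge at one end; the terminal node there is the unique short simple root (B_2). Hence the type is B_2.

B_2 (so(5))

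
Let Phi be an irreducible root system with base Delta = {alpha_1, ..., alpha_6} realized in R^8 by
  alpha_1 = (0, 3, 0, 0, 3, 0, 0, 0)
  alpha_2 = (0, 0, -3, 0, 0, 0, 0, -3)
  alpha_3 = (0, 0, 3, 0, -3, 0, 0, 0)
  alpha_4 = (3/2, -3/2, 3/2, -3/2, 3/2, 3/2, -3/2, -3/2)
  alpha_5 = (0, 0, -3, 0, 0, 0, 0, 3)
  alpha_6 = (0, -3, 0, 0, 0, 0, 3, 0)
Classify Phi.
E_6

Compute the Cartan integers a_ij = 2(alpha_i, alpha_j)/(alpha_j, alpha_j); the resulting 6x6 Cartan matrix is
[[2, 0, -1, 0, 0, -1], [0, 2, -1, 0, 0, 0], [-1, -1, 2, 0, -1, 0], [0, 0, 0, 2, -1, 0], [0, 0, -1, -1, 2, 0], [-1, 0, 0, 0, 0, 2]].
All simple roots have the same length, so the diagram is simply laced. The associated Dynkin diagram is a chain of 5 nodes with one extra node attached to the third node from one end (E_6), so the type is E_6.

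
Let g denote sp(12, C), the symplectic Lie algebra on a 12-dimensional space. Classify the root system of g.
type C_6

This is sp(12), which has dimension 12(12+1)/2 = 78 and rank 12/2 = 6. In the classification of classical Lie algebras, the symplectic algebra sp(2n) has type C_n; here n = 6, so the Dynkin diagram is a chain of 6 nodes with a double edge at one end; the terminal node there is the unique long simple root (C_6). Hence the type is C_6.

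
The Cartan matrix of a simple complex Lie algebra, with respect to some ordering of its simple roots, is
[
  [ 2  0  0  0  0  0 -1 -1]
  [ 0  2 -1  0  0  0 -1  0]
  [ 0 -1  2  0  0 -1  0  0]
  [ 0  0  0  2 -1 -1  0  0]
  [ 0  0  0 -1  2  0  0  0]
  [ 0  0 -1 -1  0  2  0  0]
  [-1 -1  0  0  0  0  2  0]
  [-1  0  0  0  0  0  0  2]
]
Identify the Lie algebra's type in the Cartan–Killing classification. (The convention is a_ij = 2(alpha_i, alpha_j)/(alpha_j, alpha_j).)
The matrix has rank 8 with 2's on the diagonal. Reading the off-diagonal entries as Dynkin edges (a single edge where a_ij = a_ji = -1; a double or triple edge where a_ij * a_ji = 2 or 3), the diagram is a chain of 8 nodes with single edges (A_8). One simple-root ordering that puts it in standard form is (alpha_8, alpha_1, alpha_7, alpha_2, alpha_3, alpha_6, alpha_4, alpha_5). So the algebra is type A_8, i.e. sl(9).

A_8 (sl(9))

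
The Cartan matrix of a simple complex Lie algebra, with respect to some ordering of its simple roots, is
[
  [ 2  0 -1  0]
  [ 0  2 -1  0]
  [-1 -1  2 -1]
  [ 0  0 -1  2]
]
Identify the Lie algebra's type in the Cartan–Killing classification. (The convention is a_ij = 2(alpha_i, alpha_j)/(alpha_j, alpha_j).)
D_4 (so(8))

The matrix has rank 4 with 2's on the diagonal. Reading the off-diagonal entries as Dynkin edges (a single edge where a_ij = a_ji = -1; a double or triple edge where a_ij * a_ji = 2 or 3), the diagram is a chain of 2 nodes with a fork of two nodes at one end (D_4). One simple-root ordering that puts it in standard form is (alpha_1, alpha_3, alpha_4, alpha_2). So the algebra is type D_4, i.e. so(8).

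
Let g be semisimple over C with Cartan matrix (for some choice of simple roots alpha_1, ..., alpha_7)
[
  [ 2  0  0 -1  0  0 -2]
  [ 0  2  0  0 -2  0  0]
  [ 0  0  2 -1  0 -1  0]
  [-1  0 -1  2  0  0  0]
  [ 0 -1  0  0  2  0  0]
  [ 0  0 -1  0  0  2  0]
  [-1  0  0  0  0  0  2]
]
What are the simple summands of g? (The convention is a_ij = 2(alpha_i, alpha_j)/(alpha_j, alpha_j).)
B2 + B5

The diagram associated to this matrix has two connected components: the simple roots {alpha_2, alpha_5} form a chain of 2 nodes with a double edge at one end; the terminal node there is the unique short simple root (B_2), and {alpha_1, alpha_3, alpha_4, alpha_6, alpha_7} form a chain of 5 nodes with a double edge at one end; the terminal node there is the unique short simple root (B_5). A semisimple Lie algebra decomposes uniquely as the direct sum of simple ideals, one per connected component of its Dynkin diagram, so g ≅ B_2 ⊕ B_5 (dimension 10 + 55 = 65).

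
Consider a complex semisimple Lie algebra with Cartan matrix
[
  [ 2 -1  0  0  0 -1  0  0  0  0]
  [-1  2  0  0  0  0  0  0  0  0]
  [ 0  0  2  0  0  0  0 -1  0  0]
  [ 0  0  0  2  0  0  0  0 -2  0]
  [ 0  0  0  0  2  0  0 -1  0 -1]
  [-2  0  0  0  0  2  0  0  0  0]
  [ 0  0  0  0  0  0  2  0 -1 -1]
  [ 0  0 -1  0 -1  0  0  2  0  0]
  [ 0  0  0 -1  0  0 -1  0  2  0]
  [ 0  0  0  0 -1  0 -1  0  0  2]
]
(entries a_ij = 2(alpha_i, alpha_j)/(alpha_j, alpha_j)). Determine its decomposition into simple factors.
type C_3 ⊕ type C_7

The diagram associated to this matrix has two connected components: the simple roots {alpha_1, alpha_2, alpha_6} form a chain of 3 nodes with a double edge at one end; the terminal node there is the unique long simple root (C_3), and {alpha_3, alpha_4, alpha_5, alpha_7, alpha_8, alpha_9, alpha_10} form a chain of 7 nodes with a double edge at one end; the terminal node there is the unique long simple root (C_7). A semisimple Lie algebra decomposes uniquely as the direct sum of simple ideals, one per connected component of its Dynkin diagram, so g ≅ C_3 ⊕ C_7 (dimension 21 + 105 = 126).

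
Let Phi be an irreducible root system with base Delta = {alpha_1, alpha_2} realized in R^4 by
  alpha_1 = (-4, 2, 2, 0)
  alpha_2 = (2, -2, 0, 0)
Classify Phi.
type G_2

Compute the Cartan integers a_ij = 2(alpha_i, alpha_j)/(alpha_j, alpha_j); the resulting 2x2 Cartan matrix is
[[2, -3], [-1, 2]].
The roots have two lengths (squared-length ratio 3:1); the short ones are alpha_{2}. The associated Dynkin diagram is two nodes joined by a triple edge (G_2), so the type is G_2.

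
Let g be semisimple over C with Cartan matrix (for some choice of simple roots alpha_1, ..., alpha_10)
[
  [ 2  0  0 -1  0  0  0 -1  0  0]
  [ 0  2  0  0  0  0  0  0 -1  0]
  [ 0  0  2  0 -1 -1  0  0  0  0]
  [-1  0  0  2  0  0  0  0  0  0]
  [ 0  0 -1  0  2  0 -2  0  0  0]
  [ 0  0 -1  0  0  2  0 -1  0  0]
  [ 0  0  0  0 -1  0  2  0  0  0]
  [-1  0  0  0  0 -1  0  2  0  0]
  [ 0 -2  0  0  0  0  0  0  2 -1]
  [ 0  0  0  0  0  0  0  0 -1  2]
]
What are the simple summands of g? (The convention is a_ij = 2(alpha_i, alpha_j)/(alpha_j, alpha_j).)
type B_3 ⊕ type B_7

The diagram associated to this matrix has two connected components: the simple roots {alpha_2, alpha_9, alpha_10} form a chain of 3 nodes with a double edge at one end; the terminal node there is the unique short simple root (B_3), and {alpha_1, alpha_3, alpha_4, alpha_5, alpha_6, alpha_7, alpha_8} form a chain of 7 nodes with a double edge at one end; the terminal node there is the unique short simple root (B_7). A semisimple Lie algebra decomposes uniquely as the direct sum of simple ideals, one per connected component of its Dynkin diagram, so g ≅ B_3 ⊕ B_7 (dimension 21 + 105 = 126).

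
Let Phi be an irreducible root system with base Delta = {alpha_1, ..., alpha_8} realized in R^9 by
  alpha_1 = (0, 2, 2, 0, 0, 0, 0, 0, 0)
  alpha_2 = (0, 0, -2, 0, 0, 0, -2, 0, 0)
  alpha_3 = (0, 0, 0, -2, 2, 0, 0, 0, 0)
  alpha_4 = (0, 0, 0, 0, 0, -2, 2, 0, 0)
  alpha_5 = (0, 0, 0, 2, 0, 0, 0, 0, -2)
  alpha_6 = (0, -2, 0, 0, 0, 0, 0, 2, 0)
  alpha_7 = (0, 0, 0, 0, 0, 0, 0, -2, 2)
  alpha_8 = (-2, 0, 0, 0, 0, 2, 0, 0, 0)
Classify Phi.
A_8

Compute the Cartan integers a_ij = 2(alpha_i, alpha_j)/(alpha_j, alpha_j); the resulting 8x8 Cartan matrix is
[[2, -1, 0, 0, 0, -1, 0, 0], [-1, 2, 0, -1, 0, 0, 0, 0], [0, 0, 2, 0, -1, 0, 0, 0], [0, -1, 0, 2, 0, 0, 0, -1], [0, 0, -1, 0, 2, 0, -1, 0], [-1, 0, 0, 0, 0, 2, -1, 0], [0, 0, 0, 0, -1, -1, 2, 0], [0, 0, 0, -1, 0, 0, 0, 2]].
All simple roots have the same length, so the diagram is simply laced. The associated Dynkin diagram is a chain of 8 nodes with single edges (A_8), so the type is A_8 (the algebra sl(9)).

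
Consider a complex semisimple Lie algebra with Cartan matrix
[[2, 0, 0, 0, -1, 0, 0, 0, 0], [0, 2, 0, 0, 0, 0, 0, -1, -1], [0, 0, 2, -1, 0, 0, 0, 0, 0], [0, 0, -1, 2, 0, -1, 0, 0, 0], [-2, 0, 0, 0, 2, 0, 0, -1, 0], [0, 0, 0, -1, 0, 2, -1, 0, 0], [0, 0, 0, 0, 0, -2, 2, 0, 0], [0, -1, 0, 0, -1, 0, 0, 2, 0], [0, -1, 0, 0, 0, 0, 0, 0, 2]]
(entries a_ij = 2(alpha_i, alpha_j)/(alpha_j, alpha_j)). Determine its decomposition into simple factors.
The diagram associated to this matrix has two connected components: the simple roots {alpha_1, alpha_2, alpha_5, alpha_8, alpha_9} form a chain of 5 nodes with a double edge at one end; the terminal node there is the unique short simple root (B_5), and {alpha_3, alpha_4, alpha_6, alpha_7} form a chain of 4 nodes with a double edge at one end; the terminal node there is the unique long simple root (C_4). A semisimple Lie algebra decomposes uniquely as the direct sum of simple ideals, one per connected component of its Dynkin diagram, so g ≅ B_5 ⊕ C_4 (dimension 55 + 36 = 91).

type B_5 ⊕ type C_4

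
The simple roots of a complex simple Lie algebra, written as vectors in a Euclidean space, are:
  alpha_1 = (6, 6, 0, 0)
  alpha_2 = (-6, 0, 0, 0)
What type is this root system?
Compute the Cartan integers a_ij = 2(alpha_i, alpha_j)/(alpha_j, alpha_j); the resulting 2x2 Cartan matrix is
[[2, -2], [-1, 2]].
The roots have two lengths (squared-length ratio 2:1); the short ones are alpha_{2}. The associated Dynkin diagram is a chain of 2 nodes with a double edge at one end; the terminal node there is the unique short simple root (B_2), so the type is B_2 (the algebra so(5)).

B2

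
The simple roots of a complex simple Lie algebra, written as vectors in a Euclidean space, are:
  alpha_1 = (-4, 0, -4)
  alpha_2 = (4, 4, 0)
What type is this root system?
A_2

Compute the Cartan integers a_ij = 2(alpha_i, alpha_j)/(alpha_j, alpha_j); the resulting 2x2 Cartan matrix is
[[2, -1], [-1, 2]].
All simple roots have the same length, so the diagram is simply laced. The associated Dynkin diagram is a chain of 2 nodes with single edges (A_2), so the type is A_2 (the algebra sl(3)).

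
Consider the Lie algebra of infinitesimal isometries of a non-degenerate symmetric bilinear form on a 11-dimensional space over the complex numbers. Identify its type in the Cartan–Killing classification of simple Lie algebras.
type B_5

This is so(11) with 11 odd, which has dimension 11(11-1)/2 = 55 and rank (11-1)/2 = 5. In the classification of classical Lie algebras, the orthogonal algebra so(2n+1) in an odd number of variables has type B_n; here n = 5, so the Dynkin diagram is a chain of 5 nodes with a double edge at one end; the terminal node there is the unique short simple root (B_5). Hence the type is B_5.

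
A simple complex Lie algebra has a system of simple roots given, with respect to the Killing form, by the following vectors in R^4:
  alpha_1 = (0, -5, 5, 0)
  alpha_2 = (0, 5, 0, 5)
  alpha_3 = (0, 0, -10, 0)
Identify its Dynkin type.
C3

Compute the Cartan integers a_ij = 2(alpha_i, alpha_j)/(alpha_j, alpha_j); the resulting 3x3 Cartan matrix is
[[2, -1, -1], [-1, 2, 0], [-2, 0, 2]].
The roots have two lengths (squared-length ratio 2:1); the short ones are alpha_{1,2}. The associated Dynkin diagram is a chain of 3 nodes with a double edge at one end; the terminal node there is the unique long simple root (C_3), so the type is C_3 (the algebra sp(6)).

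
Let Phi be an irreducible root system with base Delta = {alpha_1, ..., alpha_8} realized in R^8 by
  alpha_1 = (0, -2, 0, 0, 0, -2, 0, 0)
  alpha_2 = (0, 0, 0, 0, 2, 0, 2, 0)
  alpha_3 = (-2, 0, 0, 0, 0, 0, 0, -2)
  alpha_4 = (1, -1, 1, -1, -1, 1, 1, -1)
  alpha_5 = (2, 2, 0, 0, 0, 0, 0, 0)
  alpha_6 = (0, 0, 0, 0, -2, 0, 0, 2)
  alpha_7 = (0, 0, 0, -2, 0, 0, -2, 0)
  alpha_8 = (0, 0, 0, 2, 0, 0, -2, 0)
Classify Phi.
Compute the Cartan integers a_ij = 2(alpha_i, alpha_j)/(alpha_j, alpha_j); the resulting 8x8 Cartan matrix is
[[2, 0, 0, 0, -1, 0, 0, 0], [0, 2, 0, 0, 0, -1, -1, -1], [0, 0, 2, 0, -1, -1, 0, 0], [0, 0, 0, 2, 0, 0, 0, -1], [-1, 0, -1, 0, 2, 0, 0, 0], [0, -1, -1, 0, 0, 2, 0, 0], [0, -1, 0, 0, 0, 0, 2, 0], [0, -1, 0, -1, 0, 0, 0, 2]].
All simple roots have the same length, so the diagram is simply laced. The associated Dynkin diagram is a chain of 7 nodes with one extra node attached to the third node from one end (E_8), so the type is E_8.

E_8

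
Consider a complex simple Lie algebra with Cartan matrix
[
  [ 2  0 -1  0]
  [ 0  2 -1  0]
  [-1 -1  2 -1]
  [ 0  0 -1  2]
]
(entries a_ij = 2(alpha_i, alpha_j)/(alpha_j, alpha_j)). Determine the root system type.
D4

The matrix has rank 4 with 2's on the diagonal. Reading the off-diagonal entries as Dynkin edges (a single edge where a_ij = a_ji = -1; a double or triple edge where a_ij * a_ji = 2 or 3), the diagram is a chain of 2 nodes with a fork of two nodes at one end (D_4). One simple-root ordering that puts it in standard form is (alpha_1, alpha_3, alpha_2, alpha_4). So the algebra is type D_4, i.e. so(8).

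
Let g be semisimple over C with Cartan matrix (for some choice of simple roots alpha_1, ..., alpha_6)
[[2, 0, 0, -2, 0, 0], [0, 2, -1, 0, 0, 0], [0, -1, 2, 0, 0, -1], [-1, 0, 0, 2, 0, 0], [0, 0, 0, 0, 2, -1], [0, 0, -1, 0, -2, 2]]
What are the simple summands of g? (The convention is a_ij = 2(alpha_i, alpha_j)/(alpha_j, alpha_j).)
B2 + B4

The diagram associated to this matrix has two connected components: the simple roots {alpha_1, alpha_4} form a chain of 2 nodes with a double edge at one end; the terminal node there is the unique short simple root (B_2), and {alpha_2, alpha_3, alpha_5, alpha_6} form a chain of 4 nodes with a double edge at one end; the terminal node there is the unique short simple root (B_4). A semisimple Lie algebra decomposes uniquely as the direct sum of simple ideals, one per connected component of its Dynkin diagram, so g ≅ B_2 ⊕ B_4 (dimension 10 + 36 = 46).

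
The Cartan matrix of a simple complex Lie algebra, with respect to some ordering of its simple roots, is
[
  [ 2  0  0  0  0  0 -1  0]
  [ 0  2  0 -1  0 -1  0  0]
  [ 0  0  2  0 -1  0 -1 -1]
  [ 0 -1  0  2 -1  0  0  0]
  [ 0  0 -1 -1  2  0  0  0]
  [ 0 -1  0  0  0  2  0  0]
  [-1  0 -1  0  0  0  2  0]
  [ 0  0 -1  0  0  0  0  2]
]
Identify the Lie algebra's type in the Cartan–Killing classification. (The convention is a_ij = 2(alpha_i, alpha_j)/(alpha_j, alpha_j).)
type E_8

The matrix has rank 8 with 2's on the diagonal. Reading the off-diagonal entries as Dynkin edges (a single edge where a_ij = a_ji = -1; a double or triple edge where a_ij * a_ji = 2 or 3), the diagram is a chain of 7 nodes with one extra node attached to the third node from one end (E_8). One simple-root ordering that puts it in standard form is (alpha_1, alpha_8, alpha_7, alpha_3, alpha_5, alpha_4, alpha_2, alpha_6). So the algebra is type E_8.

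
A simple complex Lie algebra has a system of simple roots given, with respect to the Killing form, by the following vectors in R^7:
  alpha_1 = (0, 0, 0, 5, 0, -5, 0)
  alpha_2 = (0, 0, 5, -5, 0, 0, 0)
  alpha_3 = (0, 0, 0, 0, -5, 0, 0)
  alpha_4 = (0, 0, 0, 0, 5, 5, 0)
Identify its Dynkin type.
Compute the Cartan integers a_ij = 2(alpha_i, alpha_j)/(alpha_j, alpha_j); the resulting 4x4 Cartan matrix is
[[2, -1, 0, -1], [-1, 2, 0, 0], [0, 0, 2, -1], [-1, 0, -2, 2]].
The roots have two lengths (squared-length ratio 2:1); the short ones are alpha_{3}. The associated Dynkin diagram is a chain of 4 nodes with a double edge at one end; the terminal node there is the unique short simple root (B_4), so the type is B_4 (the algebra so(9)).

B_4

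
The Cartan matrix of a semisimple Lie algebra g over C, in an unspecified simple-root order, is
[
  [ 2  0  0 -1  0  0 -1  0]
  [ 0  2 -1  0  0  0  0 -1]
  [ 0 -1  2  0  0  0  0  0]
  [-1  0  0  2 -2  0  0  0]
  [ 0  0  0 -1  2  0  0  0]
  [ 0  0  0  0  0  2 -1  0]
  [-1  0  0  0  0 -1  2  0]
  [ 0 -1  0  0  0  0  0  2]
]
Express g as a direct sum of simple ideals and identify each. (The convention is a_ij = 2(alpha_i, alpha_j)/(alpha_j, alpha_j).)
A_3 (sl(4)) ⊕ B_5 (so(11))

The diagram associated to this matrix has two connected components: the simple roots {alpha_2, alpha_3, alpha_8} form a chain of 3 nodes with single edges (A_3), and {alpha_1, alpha_4, alpha_5, alpha_6, alpha_7} form a chain of 5 nodes with a double edge at one end; the terminal node there is the unique short simple root (B_5). A semisimple Lie algebra decomposes uniquely as the direct sum of simple ideals, one per connected component of its Dynkin diagram, so g ≅ A_3 ⊕ B_5 (dimension 15 + 55 = 70).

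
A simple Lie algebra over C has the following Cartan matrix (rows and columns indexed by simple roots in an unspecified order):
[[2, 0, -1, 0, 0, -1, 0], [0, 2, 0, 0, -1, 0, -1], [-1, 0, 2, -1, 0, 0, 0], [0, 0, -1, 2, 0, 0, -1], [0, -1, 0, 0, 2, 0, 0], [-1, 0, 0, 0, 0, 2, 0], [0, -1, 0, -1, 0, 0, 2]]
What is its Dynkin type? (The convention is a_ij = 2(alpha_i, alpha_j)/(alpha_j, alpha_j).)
A7

The matrix has rank 7 with 2's on the diagonal. Reading the off-diagonal entries as Dynkin edges (a single edge where a_ij = a_ji = -1; a double or triple edge where a_ij * a_ji = 2 or 3), the diagram is a chain of 7 nodes with single edges (A_7). One simple-root ordering that puts it in standard form is (alpha_6, alpha_1, alpha_3, alpha_4, alpha_7, alpha_2, alpha_5). So the algebra is type A_7, i.e. sl(8).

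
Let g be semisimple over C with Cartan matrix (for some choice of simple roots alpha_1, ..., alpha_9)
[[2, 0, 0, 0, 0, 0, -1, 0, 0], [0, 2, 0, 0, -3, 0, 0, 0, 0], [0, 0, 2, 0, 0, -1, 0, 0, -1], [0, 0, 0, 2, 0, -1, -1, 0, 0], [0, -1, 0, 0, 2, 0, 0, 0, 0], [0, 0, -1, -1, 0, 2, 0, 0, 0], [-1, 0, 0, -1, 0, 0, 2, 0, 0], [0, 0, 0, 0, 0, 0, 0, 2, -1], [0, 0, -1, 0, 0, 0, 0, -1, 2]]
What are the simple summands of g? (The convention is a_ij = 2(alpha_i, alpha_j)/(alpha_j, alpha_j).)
The diagram associated to this matrix has two connected components: the simple roots {alpha_1, alpha_3, alpha_4, alpha_6, alpha_7, alpha_8, alpha_9} form a chain of 7 nodes with single edges (A_7), and {alpha_2, alpha_5} form two nodes joined by a triple edge (G_2). A semisimple Lie algebra decomposes uniquely as the direct sum of simple ideals, one per connected component of its Dynkin diagram, so g ≅ A_7 ⊕ G_2 (dimension 63 + 14 = 77).

A_7 (sl(8)) ⊕ G_2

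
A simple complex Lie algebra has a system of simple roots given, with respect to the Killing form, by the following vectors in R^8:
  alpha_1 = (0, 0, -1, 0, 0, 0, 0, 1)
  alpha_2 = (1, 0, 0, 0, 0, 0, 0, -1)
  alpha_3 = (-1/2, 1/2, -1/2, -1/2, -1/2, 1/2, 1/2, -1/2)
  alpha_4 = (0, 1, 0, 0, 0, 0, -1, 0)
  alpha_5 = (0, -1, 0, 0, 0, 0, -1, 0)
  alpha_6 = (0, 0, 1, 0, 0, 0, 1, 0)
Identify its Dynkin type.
Compute the Cartan integers a_ij = 2(alpha_i, alpha_j)/(alpha_j, alpha_j); the resulting 6x6 Cartan matrix is
[[2, -1, 0, 0, 0, -1], [-1, 2, 0, 0, 0, 0], [0, 0, 2, 0, -1, 0], [0, 0, 0, 2, 0, -1], [0, 0, -1, 0, 2, -1], [-1, 0, 0, -1, -1, 2]].
All simple roots have the same length, so the diagram is simply laced. The associated Dynkin diagram is a chain of 5 nodes with one extra node attached to the third node from one end (E_6), so the type is E_6.

E_6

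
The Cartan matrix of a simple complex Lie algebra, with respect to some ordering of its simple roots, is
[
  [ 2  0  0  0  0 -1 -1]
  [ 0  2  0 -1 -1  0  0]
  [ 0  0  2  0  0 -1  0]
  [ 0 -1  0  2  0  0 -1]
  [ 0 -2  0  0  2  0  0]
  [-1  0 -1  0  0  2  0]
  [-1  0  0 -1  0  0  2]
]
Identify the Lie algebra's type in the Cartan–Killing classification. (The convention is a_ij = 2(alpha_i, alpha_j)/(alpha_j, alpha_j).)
The matrix has rank 7 with 2's on the diagonal. Reading the off-diagonal entries as Dynkin edges (a single edge where a_ij = a_ji = -1; a double or triple edge where a_ij * a_ji = 2 or 3), the diagram is a chain of 7 nodes with a double edge at one end; the terminal node there is the unique long simple root (C_7). One simple-root ordering that puts it in standard form is (alpha_3, alpha_6, alpha_1, alpha_7, alpha_4, alpha_2, alpha_5). So the algebra is type C_7, i.e. sp(14).

C_7 (sp(14))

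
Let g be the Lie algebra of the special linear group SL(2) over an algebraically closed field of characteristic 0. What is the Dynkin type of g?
This is sl(2), which has dimension 2^2 - 1 = 3 and rank 2 - 1 = 1 (a Cartan subalgebra is the diagonal traceless matrices). In the classification of classical Lie algebras, the special linear algebra sl(n+1) has type A_n; here n = 1, so the Dynkin diagram is a chain of 1 nodes with single edges (A_1). Hence the type is A_1.

A_1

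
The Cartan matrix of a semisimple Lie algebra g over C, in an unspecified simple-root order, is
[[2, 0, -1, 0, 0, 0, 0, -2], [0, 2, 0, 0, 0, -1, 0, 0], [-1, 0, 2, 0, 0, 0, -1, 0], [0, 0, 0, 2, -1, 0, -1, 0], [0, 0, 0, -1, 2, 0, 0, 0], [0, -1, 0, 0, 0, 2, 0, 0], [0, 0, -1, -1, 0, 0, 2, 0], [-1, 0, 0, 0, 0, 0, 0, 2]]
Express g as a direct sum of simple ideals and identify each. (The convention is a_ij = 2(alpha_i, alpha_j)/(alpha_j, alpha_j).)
The diagram associated to this matrix has two connected components: the simple roots {alpha_2, alpha_6} form a chain of 2 nodes with single edges (A_2), and {alpha_1, alpha_3, alpha_4, alpha_5, alpha_7, alpha_8} form a chain of 6 nodes with a double edge at one end; the terminal node there is the unique short simple root (B_6). A semisimple Lie algebra decomposes uniquely as the direct sum of simple ideals, one per connected component of its Dynkin diagram, so g ≅ A_2 ⊕ B_6 (dimension 8 + 78 = 86).

type A_2 ⊕ type B_6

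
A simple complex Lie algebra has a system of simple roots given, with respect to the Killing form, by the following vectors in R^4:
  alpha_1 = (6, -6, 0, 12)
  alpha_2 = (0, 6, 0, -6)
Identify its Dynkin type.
G2

Compute the Cartan integers a_ij = 2(alpha_i, alpha_j)/(alpha_j, alpha_j); the resulting 2x2 Cartan matrix is
[[2, -3], [-1, 2]].
The roots have two lengths (squared-length ratio 3:1); the short ones are alpha_{2}. The associated Dynkin diagram is two nodes joined by a triple edge (G_2), so the type is G_2.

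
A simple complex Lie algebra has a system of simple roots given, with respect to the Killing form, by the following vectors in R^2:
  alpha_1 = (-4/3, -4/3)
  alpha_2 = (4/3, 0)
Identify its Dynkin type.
type B_2

Compute the Cartan integers a_ij = 2(alpha_i, alpha_j)/(alpha_j, alpha_j); the resulting 2x2 Cartan matrix is
[[2, -2], [-1, 2]].
The roots have two lengths (squared-length ratio 2:1); the short ones are alpha_{2}. The associated Dynkin diagram is a chain of 2 nodes with a double edge at one end; the terminal node there is the unique short simple root (B_2), so the type is B_2 (the algebra so(5)).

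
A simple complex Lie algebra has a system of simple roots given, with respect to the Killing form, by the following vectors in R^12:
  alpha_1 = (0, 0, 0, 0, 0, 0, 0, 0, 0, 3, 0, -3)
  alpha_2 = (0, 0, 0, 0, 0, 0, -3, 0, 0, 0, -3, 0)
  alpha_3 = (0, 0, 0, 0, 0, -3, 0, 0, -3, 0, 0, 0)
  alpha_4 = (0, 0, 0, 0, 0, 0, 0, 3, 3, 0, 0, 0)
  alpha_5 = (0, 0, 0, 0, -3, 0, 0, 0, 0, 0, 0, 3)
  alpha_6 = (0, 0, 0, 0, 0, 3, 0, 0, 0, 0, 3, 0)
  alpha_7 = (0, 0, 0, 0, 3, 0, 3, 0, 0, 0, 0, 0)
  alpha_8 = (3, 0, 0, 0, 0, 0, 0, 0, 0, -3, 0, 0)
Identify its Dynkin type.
A_8

Compute the Cartan integers a_ij = 2(alpha_i, alpha_j)/(alpha_j, alpha_j); the resulting 8x8 Cartan matrix is
[[2, 0, 0, 0, -1, 0, 0, -1], [0, 2, 0, 0, 0, -1, -1, 0], [0, 0, 2, -1, 0, -1, 0, 0], [0, 0, -1, 2, 0, 0, 0, 0], [-1, 0, 0, 0, 2, 0, -1, 0], [0, -1, -1, 0, 0, 2, 0, 0], [0, -1, 0, 0, -1, 0, 2, 0], [-1, 0, 0, 0, 0, 0, 0, 2]].
All simple roots have the same length, so the diagram is simply laced. The associated Dynkin diagram is a chain of 8 nodes with single edges (A_8), so the type is A_8 (the algebra sl(9)).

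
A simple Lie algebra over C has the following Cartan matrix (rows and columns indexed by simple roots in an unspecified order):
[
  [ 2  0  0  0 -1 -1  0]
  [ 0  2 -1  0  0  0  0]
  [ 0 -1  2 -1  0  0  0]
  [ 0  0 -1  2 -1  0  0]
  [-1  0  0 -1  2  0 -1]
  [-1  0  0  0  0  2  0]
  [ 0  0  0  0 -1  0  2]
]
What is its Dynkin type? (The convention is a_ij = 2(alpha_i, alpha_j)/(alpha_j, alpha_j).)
type E_7

The matrix has rank 7 with 2's on the diagonal. Reading the off-diagonal entries as Dynkin edges (a single edge where a_ij = a_ji = -1; a double or triple edge where a_ij * a_ji = 2 or 3), the diagram is a chain of 6 nodes with one extra node attached to the third node from one end (E_7). One simple-root ordering that puts it in standard form is (alpha_6, alpha_7, alpha_1, alpha_5, alpha_4, alpha_3, alpha_2). So the algebra is type E_7.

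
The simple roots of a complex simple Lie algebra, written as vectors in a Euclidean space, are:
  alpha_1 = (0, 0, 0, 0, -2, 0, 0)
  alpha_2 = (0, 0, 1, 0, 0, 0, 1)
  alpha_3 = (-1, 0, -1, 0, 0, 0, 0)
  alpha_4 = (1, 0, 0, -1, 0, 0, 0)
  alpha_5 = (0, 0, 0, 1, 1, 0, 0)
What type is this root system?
Compute the Cartan integers a_ij = 2(alpha_i, alpha_j)/(alpha_j, alpha_j); the resulting 5x5 Cartan matrix is
[[2, 0, 0, 0, -2], [0, 2, -1, 0, 0], [0, -1, 2, -1, 0], [0, 0, -1, 2, -1], [-1, 0, 0, -1, 2]].
The roots have two lengths (squared-length ratio 2:1); the short ones are alpha_{2,3,4,5}. The associated Dynkin diagram is a chain of 5 nodes with a double edge at one end; the terminal node there is the unique long simple root (C_5), so the type is C_5 (the algebra sp(10)).

type C_5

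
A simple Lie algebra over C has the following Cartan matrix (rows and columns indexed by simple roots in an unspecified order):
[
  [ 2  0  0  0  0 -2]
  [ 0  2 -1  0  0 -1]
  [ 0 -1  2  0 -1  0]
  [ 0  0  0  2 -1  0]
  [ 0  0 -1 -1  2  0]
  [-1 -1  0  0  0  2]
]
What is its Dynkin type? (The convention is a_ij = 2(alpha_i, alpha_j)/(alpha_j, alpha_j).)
type C_6

The matrix has rank 6 with 2's on the diagonal. Reading the off-diagonal entries as Dynkin edges (a single edge where a_ij = a_ji = -1; a double or triple edge where a_ij * a_ji = 2 or 3), the diagram is a chain of 6 nodes with a double edge at one end; the terminal node there is the unique long simple root (C_6). One simple-root ordering that puts it in standard form is (alpha_4, alpha_5, alpha_3, alpha_2, alpha_6, alpha_1). So the algebra is type C_6, i.e. sp(12).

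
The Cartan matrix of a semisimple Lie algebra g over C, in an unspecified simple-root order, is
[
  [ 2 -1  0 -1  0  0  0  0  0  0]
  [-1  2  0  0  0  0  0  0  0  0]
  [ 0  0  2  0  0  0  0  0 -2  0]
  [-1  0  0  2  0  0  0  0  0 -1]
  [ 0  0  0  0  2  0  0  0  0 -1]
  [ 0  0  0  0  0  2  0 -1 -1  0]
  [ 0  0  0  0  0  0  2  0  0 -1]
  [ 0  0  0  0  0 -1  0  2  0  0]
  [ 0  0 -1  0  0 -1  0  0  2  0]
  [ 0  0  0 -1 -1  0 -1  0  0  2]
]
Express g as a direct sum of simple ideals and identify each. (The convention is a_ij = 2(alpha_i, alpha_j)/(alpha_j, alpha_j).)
C4 + D6

The diagram associated to this matrix has two connected components: the simple roots {alpha_3, alpha_6, alpha_8, alpha_9} form a chain of 4 nodes with a double edge at one end; the terminal node there is the unique long simple root (C_4), and {alpha_1, alpha_2, alpha_4, alpha_5, alpha_7, alpha_10} form a chain of 4 nodes with a fork of two nodes at one end (D_6). A semisimple Lie algebra decomposes uniquely as the direct sum of simple ideals, one per connected component of its Dynkin diagram, so g ≅ C_4 ⊕ D_6 (dimension 36 + 66 = 102).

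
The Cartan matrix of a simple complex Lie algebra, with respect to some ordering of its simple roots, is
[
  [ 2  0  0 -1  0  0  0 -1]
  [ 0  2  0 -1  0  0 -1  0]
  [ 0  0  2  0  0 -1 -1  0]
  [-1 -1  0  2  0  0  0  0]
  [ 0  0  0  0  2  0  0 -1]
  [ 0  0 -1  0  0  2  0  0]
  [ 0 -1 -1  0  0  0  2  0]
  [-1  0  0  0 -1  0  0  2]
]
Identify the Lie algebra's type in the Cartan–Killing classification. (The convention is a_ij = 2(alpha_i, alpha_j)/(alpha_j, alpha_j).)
The matrix has rank 8 with 2's on the diagonal. Reading the off-diagonal entries as Dynkin edges (a single edge where a_ij = a_ji = -1; a double or triple edge where a_ij * a_ji = 2 or 3), the diagram is a chain of 8 nodes with single edges (A_8). One simple-root ordering that puts it in standard form is (alpha_5, alpha_8, alpha_1, alpha_4, alpha_2, alpha_7, alpha_3, alpha_6). So the algebra is type A_8, i.e. sl(9).

A_8 (sl(9))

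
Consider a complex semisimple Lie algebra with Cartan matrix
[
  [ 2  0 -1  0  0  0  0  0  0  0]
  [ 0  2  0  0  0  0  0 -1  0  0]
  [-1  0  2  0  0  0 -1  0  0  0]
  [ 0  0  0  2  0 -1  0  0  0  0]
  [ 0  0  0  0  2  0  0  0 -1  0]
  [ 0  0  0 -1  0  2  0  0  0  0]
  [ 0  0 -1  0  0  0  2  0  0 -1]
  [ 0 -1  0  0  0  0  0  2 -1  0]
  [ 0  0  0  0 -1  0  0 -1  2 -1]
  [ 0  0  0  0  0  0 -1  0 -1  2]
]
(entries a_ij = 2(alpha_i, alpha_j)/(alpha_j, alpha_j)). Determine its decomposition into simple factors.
A_2 (sl(3)) + E_8

The diagram associated to this matrix has two connected components: the simple roots {alpha_4, alpha_6} form a chain of 2 nodes with single edges (A_2), and {alpha_1, alpha_2, alpha_3, alpha_5, alpha_7, alpha_8, alpha_9, alpha_10} form a chain of 7 nodes with one extra node attached to the third node from one end (E_8). A semisimple Lie algebra decomposes uniquely as the direct sum of simple ideals, one per connected component of its Dynkin diagram, so g ≅ A_2 ⊕ E_8 (dimension 8 + 248 = 256).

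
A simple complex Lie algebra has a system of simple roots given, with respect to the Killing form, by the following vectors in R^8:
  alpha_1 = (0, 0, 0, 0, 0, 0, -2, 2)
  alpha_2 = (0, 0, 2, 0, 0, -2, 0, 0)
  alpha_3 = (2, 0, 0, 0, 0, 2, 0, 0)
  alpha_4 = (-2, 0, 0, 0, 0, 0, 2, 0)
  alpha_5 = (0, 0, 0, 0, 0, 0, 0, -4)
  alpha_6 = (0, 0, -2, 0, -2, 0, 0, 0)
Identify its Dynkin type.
type C_6

Compute the Cartan integers a_ij = 2(alpha_i, alpha_j)/(alpha_j, alpha_j); the resulting 6x6 Cartan matrix is
[[2, 0, 0, -1, -1, 0], [0, 2, -1, 0, 0, -1], [0, -1, 2, -1, 0, 0], [-1, 0, -1, 2, 0, 0], [-2, 0, 0, 0, 2, 0], [0, -1, 0, 0, 0, 2]].
The roots have two lengths (squared-length ratio 2:1); the short ones are alpha_{1,2,3,4,6}. The associated Dynkin diagram is a chain of 6 nodes with a double edge at one end; the terminal node there is the unique long simple root (C_6), so the type is C_6 (the algebra sp(12)).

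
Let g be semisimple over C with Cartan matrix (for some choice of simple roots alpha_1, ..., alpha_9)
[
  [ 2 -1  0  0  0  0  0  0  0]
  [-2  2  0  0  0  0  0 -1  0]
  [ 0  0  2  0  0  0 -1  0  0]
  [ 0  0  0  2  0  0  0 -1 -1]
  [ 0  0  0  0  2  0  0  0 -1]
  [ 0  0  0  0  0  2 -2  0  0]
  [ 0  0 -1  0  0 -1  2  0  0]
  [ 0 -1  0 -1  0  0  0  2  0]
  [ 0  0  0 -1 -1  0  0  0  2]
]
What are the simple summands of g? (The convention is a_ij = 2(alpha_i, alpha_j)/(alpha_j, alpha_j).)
B_6 (so(13)) + C_3 (sp(6))

The diagram associated to this matrix has two connected components: the simple roots {alpha_1, alpha_2, alpha_4, alpha_5, alpha_8, alpha_9} form a chain of 6 nodes with a double edge at one end; the terminal node there is the unique short simple root (B_6), and {alpha_3, alpha_6, alpha_7} form a chain of 3 nodes with a double edge at one end; the terminal node there is the unique long simple root (C_3). A semisimple Lie algebra decomposes uniquely as the direct sum of simple ideals, one per connected component of its Dynkin diagram, so g ≅ B_6 ⊕ C_3 (dimension 78 + 21 = 99).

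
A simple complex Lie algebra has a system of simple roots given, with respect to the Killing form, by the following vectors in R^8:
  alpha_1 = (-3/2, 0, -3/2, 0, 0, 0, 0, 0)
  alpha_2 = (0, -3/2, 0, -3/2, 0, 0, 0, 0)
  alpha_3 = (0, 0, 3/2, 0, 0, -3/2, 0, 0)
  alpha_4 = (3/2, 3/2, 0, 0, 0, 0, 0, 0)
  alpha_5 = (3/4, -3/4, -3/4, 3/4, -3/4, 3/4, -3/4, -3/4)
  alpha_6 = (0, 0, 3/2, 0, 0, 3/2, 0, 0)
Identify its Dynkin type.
Compute the Cartan integers a_ij = 2(alpha_i, alpha_j)/(alpha_j, alpha_j); the resulting 6x6 Cartan matrix is
[[2, 0, -1, -1, 0, -1], [0, 2, 0, -1, 0, 0], [-1, 0, 2, 0, -1, 0], [-1, -1, 0, 2, 0, 0], [0, 0, -1, 0, 2, 0], [-1, 0, 0, 0, 0, 2]].
All simple roots have the same length, so the diagram is simply laced. The associated Dynkin diagram is a chain of 5 nodes with one extra node attached to the third node from one end (E_6), so the type is E_6.

type E_6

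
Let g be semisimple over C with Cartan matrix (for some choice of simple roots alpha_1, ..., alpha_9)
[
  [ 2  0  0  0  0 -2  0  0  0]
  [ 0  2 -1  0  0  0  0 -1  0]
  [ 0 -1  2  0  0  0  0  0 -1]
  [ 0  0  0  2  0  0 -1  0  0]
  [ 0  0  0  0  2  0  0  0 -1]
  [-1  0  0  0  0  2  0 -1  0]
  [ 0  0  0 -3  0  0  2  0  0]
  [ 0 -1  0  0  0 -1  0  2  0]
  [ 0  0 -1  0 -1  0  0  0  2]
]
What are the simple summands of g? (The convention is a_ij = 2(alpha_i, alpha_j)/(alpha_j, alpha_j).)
The diagram associated to this matrix has two connected components: the simple roots {alpha_1, alpha_2, alpha_3, alpha_5, alpha_6, alpha_8, alpha_9} form a chain of 7 nodes with a double edge at one end; the terminal node there is the unique long simple root (C_7), and {alpha_4, alpha_7} form two nodes joined by a triple edge (G_2). A semisimple Lie algebra decomposes uniquely as the direct sum of simple ideals, one per connected component of its Dynkin diagram, so g ≅ C_7 ⊕ G_2 (dimension 105 + 14 = 119).

C_7 (sp(14)) + G_2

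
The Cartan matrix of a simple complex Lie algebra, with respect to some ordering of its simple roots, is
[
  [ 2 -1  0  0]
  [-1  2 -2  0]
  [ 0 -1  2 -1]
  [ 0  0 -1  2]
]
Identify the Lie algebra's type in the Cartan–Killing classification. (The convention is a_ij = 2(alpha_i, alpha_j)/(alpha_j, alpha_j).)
type F_4

The matrix has rank 4 with 2's on the diagonal. Reading the off-diagonal entries as Dynkin edges (a single edge where a_ij = a_ji = -1; a double or triple edge where a_ij * a_ji = 2 or 3), the diagram is a chain of 4 nodes with a double edge between the middle two (F_4). One simple-root ordering that puts it in standard form is (alpha_1, alpha_2, alpha_3, alpha_4). So the algebra is type F_4.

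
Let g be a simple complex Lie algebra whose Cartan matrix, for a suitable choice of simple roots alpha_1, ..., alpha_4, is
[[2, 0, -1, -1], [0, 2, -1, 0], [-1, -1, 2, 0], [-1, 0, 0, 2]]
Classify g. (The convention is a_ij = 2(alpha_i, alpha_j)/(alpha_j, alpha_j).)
The matrix has rank 4 with 2's on the diagonal. Reading the off-diagonal entries as Dynkin edges (a single edge where a_ij = a_ji = -1; a double or triple edge where a_ij * a_ji = 2 or 3), the diagram is a chain of 4 nodes with single edges (A_4). One simple-root ordering that puts it in standard form is (alpha_2, alpha_3, alpha_1, alpha_4). So the algebra is type A_4, i.e. sl(5).

A4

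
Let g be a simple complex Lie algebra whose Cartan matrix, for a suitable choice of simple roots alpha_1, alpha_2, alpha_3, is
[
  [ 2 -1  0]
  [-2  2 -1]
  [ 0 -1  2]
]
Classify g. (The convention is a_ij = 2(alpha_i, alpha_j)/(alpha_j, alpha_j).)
B3

The matrix has rank 3 with 2's on the diagonal. Reading the off-diagonal entries as Dynkin edges (a single edge where a_ij = a_ji = -1; a double or triple edge where a_ij * a_ji = 2 or 3), the diagram is a chain of 3 nodes with a double edge at one end; the terminal node there is the unique short simple root (B_3). One simple-root ordering that puts it in standard form is (alpha_3, alpha_2, alpha_1). So the algebra is type B_3, i.e. so(7).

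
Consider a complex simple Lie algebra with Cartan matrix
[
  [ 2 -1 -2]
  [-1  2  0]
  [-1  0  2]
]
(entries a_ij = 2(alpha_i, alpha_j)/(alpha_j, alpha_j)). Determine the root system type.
The matrix has rank 3 with 2's on the diagonal. Reading the off-diagonal entries as Dynkin edges (a single edge where a_ij = a_ji = -1; a double or triple edge where a_ij * a_ji = 2 or 3), the diagram is a chain of 3 nodes with a double edge at one end; the terminal node there is the unique short simple root (B_3). One simple-root ordering that puts it in standard form is (alpha_2, alpha_1, alpha_3). So the algebra is type B_3, i.e. so(7).

B_3 (so(7))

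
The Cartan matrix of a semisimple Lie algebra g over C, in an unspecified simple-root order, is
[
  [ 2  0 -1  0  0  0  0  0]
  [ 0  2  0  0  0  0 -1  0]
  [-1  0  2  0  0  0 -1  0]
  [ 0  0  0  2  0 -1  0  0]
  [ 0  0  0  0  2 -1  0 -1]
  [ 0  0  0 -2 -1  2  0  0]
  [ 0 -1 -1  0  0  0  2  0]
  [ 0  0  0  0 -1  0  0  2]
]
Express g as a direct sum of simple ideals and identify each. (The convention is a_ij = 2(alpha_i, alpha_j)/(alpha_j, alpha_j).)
The diagram associated to this matrix has two connected components: the simple roots {alpha_1, alpha_2, alpha_3, alpha_7} form a chain of 4 nodes with single edges (A_4), and {alpha_4, alpha_5, alpha_6, alpha_8} form a chain of 4 nodes with a double edge at one end; the terminal node there is the unique short simple root (B_4). A semisimple Lie algebra decomposes uniquely as the direct sum of simple ideals, one per connected component of its Dynkin diagram, so g ≅ A_4 ⊕ B_4 (dimension 24 + 36 = 60).

A_4 + B_4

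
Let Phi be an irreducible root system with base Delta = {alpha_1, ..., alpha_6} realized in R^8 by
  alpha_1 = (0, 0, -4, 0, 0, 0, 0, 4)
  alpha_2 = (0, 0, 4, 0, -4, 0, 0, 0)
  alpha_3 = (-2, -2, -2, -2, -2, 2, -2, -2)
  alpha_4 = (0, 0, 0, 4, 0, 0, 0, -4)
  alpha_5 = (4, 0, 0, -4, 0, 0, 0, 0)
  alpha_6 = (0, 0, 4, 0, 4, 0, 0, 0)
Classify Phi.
E_6

Compute the Cartan integers a_ij = 2(alpha_i, alpha_j)/(alpha_j, alpha_j); the resulting 6x6 Cartan matrix is
[[2, -1, 0, -1, 0, -1], [-1, 2, 0, 0, 0, 0], [0, 0, 2, 0, 0, -1], [-1, 0, 0, 2, -1, 0], [0, 0, 0, -1, 2, 0], [-1, 0, -1, 0, 0, 2]].
All simple roots have the same length, so the diagram is simply laced. The associated Dynkin diagram is a chain of 5 nodes with one extra node attached to the third node from one end (E_6), so the type is E_6.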